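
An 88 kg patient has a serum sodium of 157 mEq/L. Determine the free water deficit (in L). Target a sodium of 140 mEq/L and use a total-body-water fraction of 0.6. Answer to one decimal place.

6.4 L

TBW = 0.6 · 88 = 52.8 L
Free water deficit = TBW · (Na/140 − 1)
= 52.8 · (157/140 − 1)
= 52.8 · 0.1214
= 6.41 L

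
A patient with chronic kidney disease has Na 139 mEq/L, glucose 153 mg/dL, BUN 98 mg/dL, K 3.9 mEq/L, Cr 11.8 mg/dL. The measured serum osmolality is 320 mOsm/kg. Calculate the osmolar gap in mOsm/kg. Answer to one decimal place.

-1.5 mOsm/kg

Calculated osmolality = 2·Na + glucose/18 + BUN/2.8
= 2·139 + 153/18 + 98/2.8
= 278 + 8.50 + 35
= 321.5 mOsm/kg ≈ 321.5 mOsm/kg
Osmolar gap = measured − calculated = 320 − 321.5 = -1.5 mOsm/kg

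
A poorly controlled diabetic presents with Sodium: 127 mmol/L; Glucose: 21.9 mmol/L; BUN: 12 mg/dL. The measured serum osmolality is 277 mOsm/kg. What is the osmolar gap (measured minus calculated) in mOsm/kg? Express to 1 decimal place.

Calculated osmolality = 2·Na + glucose + BUN/2.8
= 2·127 + 21.9 + 12/2.8
= 254 + 21.90 + 4.29
= 280.19 mOsm/kg ≈ 280.2 mOsm/kg
Osmolar gap = measured − calculated = 277 − 280.2 = -3.2 mOsm/kg

-3.2 mOsm/kg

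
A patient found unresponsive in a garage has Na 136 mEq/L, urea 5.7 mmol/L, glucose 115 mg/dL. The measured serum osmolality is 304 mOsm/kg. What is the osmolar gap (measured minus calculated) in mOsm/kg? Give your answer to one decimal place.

19.9 mOsm/kg

Calculated osmolality = 2·Na + glucose/18 + urea
= 2·136 + 115/18 + 5.7
= 272 + 6.39 + 5.70
= 284.09 mOsm/kg ≈ 284.1 mOsm/kg
Osmolar gap = measured − calculated = 304 − 284.1 = 19.9 mOsm/kg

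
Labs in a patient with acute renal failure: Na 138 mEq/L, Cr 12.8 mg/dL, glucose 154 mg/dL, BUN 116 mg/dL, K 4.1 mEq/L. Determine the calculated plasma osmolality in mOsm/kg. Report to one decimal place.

326.0 mOsm/kg

Calculated osmolality = 2·Na + glucose/18 + BUN/2.8
= 2·138 + 154/18 + 116/2.8
= 276 + 8.56 + 41.43
= 325.99 mOsm/kg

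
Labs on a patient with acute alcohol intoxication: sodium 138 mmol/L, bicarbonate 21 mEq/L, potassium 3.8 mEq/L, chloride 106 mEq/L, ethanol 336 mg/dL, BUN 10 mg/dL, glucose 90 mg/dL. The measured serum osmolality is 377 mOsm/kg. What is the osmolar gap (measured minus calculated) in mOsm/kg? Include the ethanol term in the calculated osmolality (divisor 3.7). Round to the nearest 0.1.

Calculated osmolality = 2·Na + glucose/18 + BUN/2.8 + ethanol/3.7
= 2·138 + 90/18 + 10/2.8 + 336/3.7
= 276 + 5 + 3.57 + 90.81
= 375.38 mOsm/kg ≈ 375.4 mOsm/kg
Osmolar gap = measured − calculated = 377 − 375.4 = 1.6 mOsm/kg

1.6 mOsm/kg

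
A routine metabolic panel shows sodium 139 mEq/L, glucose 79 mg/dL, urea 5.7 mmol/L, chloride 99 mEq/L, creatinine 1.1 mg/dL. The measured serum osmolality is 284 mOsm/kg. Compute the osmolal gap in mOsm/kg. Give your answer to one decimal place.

Calculated osmolality = 2·Na + glucose/18 + urea
= 2·139 + 79/18 + 5.7
= 278 + 4.39 + 5.70
= 288.09 mOsm/kg ≈ 288.1 mOsm/kg
Osmolar gap = measured − calculated = 284 − 288.1 = -4.1 mOsm/kg

-4.1 mOsm/kg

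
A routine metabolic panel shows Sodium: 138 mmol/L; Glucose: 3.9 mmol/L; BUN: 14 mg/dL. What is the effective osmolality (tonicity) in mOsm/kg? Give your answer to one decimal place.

279.9 mOsm/kg

Effective osmolality excludes urea (freely permeant across cell membranes):
2·Na + glucose
= 2·138 + 3.9
= 276 + 3.9
= 279.9 mOsm/kg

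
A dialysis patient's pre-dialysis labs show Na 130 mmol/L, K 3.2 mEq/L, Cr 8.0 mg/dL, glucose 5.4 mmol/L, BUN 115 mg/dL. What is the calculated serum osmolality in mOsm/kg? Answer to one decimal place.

306.5 mOsm/kg

Calculated osmolality = 2·Na + glucose + BUN/2.8
= 2·130 + 5.4 + 115/2.8
= 260 + 5.40 + 41.07
= 306.47 mOsm/kg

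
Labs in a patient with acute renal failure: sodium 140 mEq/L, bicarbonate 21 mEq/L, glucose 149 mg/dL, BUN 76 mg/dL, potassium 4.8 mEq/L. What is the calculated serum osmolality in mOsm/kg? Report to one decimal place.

315.4 mOsm/kg

Calculated osmolality = 2·Na + glucose/18 + BUN/2.8
= 2·140 + 149/18 + 76/2.8
= 280 + 8.28 + 27.14
= 315.42 mOsm/kg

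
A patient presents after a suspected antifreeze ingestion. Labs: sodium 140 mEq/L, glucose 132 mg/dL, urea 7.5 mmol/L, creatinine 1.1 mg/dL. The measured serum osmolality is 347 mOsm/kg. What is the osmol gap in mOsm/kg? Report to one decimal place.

Calculated osmolality = 2·Na + glucose/18 + urea
= 2·140 + 132/18 + 7.5
= 280 + 7.33 + 7.50
= 294.83 mOsm/kg ≈ 294.8 mOsm/kg
Osmolar gap = measured − calculated = 347 − 294.8 = 52.2 mOsm/kg

52.2 mOsm/kg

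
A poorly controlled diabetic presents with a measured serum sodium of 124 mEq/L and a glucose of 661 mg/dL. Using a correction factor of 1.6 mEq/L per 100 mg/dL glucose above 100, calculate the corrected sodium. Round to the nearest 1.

Corrected Na = measured Na + 1.6 · (glucose − 100)/100
= 124 + 1.6 · (661 − 100)/100
= 124 + 9
= 133 mEq/L

133 mEq/L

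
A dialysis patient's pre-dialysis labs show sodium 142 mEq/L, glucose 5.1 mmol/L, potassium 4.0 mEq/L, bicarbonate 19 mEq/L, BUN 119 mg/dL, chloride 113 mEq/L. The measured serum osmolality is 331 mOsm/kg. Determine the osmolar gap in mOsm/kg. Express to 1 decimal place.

-0.6 mOsm/kg

Calculated osmolality = 2·Na + glucose + BUN/2.8
= 2·142 + 5.1 + 119/2.8
= 284 + 5.10 + 42.50
= 331.6 mOsm/kg ≈ 331.6 mOsm/kg
Osmolar gap = measured − calculated = 331 − 331.6 = -0.6 mOsm/kg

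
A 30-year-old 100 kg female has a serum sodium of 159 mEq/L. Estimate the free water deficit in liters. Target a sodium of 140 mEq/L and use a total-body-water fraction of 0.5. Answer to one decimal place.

6.8 L

TBW = 0.5 · 100 = 50 L
Free water deficit = TBW · (Na/140 − 1)
= 50 · (159/140 − 1)
= 50 · 0.1357
= 6.78 L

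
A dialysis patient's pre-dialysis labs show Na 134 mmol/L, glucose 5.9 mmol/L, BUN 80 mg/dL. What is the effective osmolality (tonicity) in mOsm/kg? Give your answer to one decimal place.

Effective osmolality excludes urea (freely permeant across cell membranes):
2·Na + glucose
= 2·134 + 5.9
= 268 + 5.9
= 273.9 mOsm/kg

273.9 mOsm/kg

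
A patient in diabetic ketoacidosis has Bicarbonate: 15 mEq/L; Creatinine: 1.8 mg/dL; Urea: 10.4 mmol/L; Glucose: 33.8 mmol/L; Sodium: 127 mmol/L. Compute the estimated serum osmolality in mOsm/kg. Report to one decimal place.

298.2 mOsm/kg

Calculated osmolality = 2·Na + glucose + urea
= 2·127 + 33.8 + 10.4
= 254 + 33.80 + 10.40
= 298.2 mOsm/kg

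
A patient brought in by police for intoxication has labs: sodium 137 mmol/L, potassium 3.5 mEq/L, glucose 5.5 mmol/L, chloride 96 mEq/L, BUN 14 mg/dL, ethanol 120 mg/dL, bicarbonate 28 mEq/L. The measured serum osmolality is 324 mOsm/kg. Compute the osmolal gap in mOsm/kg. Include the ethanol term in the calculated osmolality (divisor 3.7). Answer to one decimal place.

7.1 mOsm/kg

Calculated osmolality = 2·Na + glucose + BUN/2.8 + ethanol/3.7
= 2·137 + 5.5 + 14/2.8 + 120/3.7
= 274 + 5.50 + 5 + 32.43
= 316.93 mOsm/kg ≈ 316.9 mOsm/kg
Osmolar gap = measured − calculated = 324 − 316.9 = 7.1 mOsm/kg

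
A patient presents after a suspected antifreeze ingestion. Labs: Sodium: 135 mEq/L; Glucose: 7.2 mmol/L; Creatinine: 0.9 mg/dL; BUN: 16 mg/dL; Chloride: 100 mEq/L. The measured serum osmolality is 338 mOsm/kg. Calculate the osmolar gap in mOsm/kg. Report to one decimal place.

55.1 mOsm/kg

Calculated osmolality = 2·Na + glucose + BUN/2.8
= 2·135 + 7.2 + 16/2.8
= 270 + 7.20 + 5.71
= 282.91 mOsm/kg ≈ 282.9 mOsm/kg
Osmolar gap = measured − calculated = 338 − 282.9 = 55.1 mOsm/kg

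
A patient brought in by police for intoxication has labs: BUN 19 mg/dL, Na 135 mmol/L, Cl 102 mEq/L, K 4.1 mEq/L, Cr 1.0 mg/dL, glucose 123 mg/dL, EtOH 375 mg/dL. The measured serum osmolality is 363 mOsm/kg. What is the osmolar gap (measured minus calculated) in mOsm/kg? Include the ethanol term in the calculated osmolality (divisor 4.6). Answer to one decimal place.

Calculated osmolality = 2·Na + glucose/18 + BUN/2.8 + ethanol/4.6
= 2·135 + 123/18 + 19/2.8 + 375/4.6
= 270 + 6.83 + 6.79 + 81.52
= 365.14 mOsm/kg ≈ 365.1 mOsm/kg
Osmolar gap = measured − calculated = 363 − 365.1 = -2.1 mOsm/kg

-2.1 mOsm/kg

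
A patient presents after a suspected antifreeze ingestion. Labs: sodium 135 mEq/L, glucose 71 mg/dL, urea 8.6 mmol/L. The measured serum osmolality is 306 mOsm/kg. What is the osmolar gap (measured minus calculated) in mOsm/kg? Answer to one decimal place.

Calculated osmolality = 2·Na + glucose/18 + urea
= 2·135 + 71/18 + 8.6
= 270 + 3.94 + 8.60
= 282.54 mOsm/kg ≈ 282.5 mOsm/kg
Osmolar gap = measured − calculated = 306 − 282.5 = 23.5 mOsm/kg

23.5 mOsm/kg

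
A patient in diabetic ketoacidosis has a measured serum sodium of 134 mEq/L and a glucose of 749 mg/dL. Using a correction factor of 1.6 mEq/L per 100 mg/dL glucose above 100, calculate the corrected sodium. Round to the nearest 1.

Corrected Na = measured Na + 1.6 · (glucose − 100)/100
= 134 + 1.6 · (749 − 100)/100
= 134 + 10.4
= 144.4 mEq/L

144 mEq/L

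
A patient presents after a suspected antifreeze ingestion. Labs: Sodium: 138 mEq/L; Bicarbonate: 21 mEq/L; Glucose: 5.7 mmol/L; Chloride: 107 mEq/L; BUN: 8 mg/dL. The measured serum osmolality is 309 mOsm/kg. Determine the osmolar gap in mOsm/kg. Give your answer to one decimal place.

24.4 mOsm/kg

Calculated osmolality = 2·Na + glucose + BUN/2.8
= 2·138 + 5.7 + 8/2.8
= 276 + 5.70 + 2.86
= 284.56 mOsm/kg ≈ 284.6 mOsm/kg
Osmolar gap = measured − calculated = 309 − 284.6 = 24.4 mOsm/kg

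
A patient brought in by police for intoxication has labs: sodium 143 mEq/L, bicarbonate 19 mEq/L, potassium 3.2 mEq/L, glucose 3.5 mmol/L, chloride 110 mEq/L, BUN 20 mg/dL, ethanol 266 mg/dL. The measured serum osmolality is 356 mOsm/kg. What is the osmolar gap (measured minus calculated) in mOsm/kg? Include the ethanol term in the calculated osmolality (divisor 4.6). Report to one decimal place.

Calculated osmolality = 2·Na + glucose + BUN/2.8 + ethanol/4.6
= 2·143 + 3.5 + 20/2.8 + 266/4.6
= 286 + 3.50 + 7.14 + 57.83
= 354.47 mOsm/kg ≈ 354.5 mOsm/kg
Osmolar gap = measured − calculated = 356 − 354.5 = 1.5 mOsm/kg

1.5 mOsm/kg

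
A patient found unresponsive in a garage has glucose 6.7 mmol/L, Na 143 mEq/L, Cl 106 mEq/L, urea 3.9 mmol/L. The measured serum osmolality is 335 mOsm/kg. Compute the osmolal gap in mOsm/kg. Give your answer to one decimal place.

38.4 mOsm/kg

Calculated osmolality = 2·Na + glucose + urea
= 2·143 + 6.7 + 3.9
= 286 + 6.70 + 3.90
= 296.6 mOsm/kg ≈ 296.6 mOsm/kg
Osmolar gap = measured − calculated = 335 − 296.6 = 38.4 mOsm/kg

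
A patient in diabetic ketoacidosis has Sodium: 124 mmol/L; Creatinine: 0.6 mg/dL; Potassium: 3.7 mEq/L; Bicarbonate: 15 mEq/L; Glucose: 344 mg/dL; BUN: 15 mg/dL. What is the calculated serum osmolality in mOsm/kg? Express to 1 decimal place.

272.5 mOsm/kg

Calculated osmolality = 2·Na + glucose/18 + BUN/2.8
= 2·124 + 344/18 + 15/2.8
= 248 + 19.11 + 5.36
= 272.47 mOsm/kg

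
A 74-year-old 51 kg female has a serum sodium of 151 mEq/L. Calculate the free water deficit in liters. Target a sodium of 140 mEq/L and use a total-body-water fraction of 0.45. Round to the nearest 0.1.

1.8 L

TBW = 0.45 · 51 = 22.95 L
Free water deficit = TBW · (Na/140 − 1)
= 22.95 · (151/140 − 1)
= 22.95 · 0.0786
= 1.8 L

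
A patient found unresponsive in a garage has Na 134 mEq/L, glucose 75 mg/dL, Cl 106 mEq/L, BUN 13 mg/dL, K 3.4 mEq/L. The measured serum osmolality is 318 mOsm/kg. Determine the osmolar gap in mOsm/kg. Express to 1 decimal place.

Calculated osmolality = 2·Na + glucose/18 + BUN/2.8
= 2·134 + 75/18 + 13/2.8
= 268 + 4.17 + 4.64
= 276.81 mOsm/kg ≈ 276.8 mOsm/kg
Osmolar gap = measured − calculated = 318 − 276.8 = 41.2 mOsm/kg

41.2 mOsm/kg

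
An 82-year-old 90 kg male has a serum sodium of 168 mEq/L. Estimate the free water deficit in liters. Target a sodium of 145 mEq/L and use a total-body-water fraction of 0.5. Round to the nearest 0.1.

7.1 L

TBW = 0.5 · 90 = 45 L
Free water deficit = TBW · (Na/145 − 1)
= 45 · (168/145 − 1)
= 45 · 0.1586
= 7.14 L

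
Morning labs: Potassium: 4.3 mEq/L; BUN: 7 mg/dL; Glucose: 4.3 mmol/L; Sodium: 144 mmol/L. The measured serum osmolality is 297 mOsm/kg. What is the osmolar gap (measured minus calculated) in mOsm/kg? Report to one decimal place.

Calculated osmolality = 2·Na + glucose + BUN/2.8
= 2·144 + 4.3 + 7/2.8
= 288 + 4.30 + 2.50
= 294.8 mOsm/kg ≈ 294.8 mOsm/kg
Osmolar gap = measured − calculated = 297 − 294.8 = 2.2 mOsm/kg

2.2 mOsm/kg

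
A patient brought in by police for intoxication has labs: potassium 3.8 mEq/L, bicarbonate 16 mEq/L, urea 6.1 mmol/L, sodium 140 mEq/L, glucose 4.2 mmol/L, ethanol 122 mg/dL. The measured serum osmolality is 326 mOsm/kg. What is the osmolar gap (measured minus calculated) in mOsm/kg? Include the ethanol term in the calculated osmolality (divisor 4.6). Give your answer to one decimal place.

9.2 mOsm/kg

Calculated osmolality = 2·Na + glucose + urea + ethanol/4.6
= 2·140 + 4.2 + 6.1 + 122/4.6
= 280 + 4.20 + 6.10 + 26.52
= 316.82 mOsm/kg ≈ 316.8 mOsm/kg
Osmolar gap = measured − calculated = 326 − 316.8 = 9.2 mOsm/kg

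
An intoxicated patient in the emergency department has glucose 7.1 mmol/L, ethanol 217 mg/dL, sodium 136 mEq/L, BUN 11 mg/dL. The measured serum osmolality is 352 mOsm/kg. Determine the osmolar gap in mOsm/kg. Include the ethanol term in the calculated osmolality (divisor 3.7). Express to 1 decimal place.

Calculated osmolality = 2·Na + glucose + BUN/2.8 + ethanol/3.7
= 2·136 + 7.1 + 11/2.8 + 217/3.7
= 272 + 7.10 + 3.93 + 58.65
= 341.68 mOsm/kg ≈ 341.7 mOsm/kg
Osmolar gap = measured − calculated = 352 − 341.7 = 10.3 mOsm/kg

10.3 mOsm/kg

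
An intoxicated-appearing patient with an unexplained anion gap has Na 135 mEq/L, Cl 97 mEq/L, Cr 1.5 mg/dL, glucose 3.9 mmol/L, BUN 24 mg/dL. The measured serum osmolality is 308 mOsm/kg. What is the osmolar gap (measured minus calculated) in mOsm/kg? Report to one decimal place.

Calculated osmolality = 2·Na + glucose + BUN/2.8
= 2·135 + 3.9 + 24/2.8
= 270 + 3.90 + 8.57
= 282.47 mOsm/kg ≈ 282.5 mOsm/kg
Osmolar gap = measured − calculated = 308 − 282.5 = 25.5 mOsm/kg

25.5 mOsm/kg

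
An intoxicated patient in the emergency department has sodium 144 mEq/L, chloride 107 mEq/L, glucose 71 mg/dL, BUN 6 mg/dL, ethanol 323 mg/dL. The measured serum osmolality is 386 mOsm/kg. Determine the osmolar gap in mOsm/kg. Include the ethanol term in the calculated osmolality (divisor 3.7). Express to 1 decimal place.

Calculated osmolality = 2·Na + glucose/18 + BUN/2.8 + ethanol/3.7
= 2·144 + 71/18 + 6/2.8 + 323/3.7
= 288 + 3.94 + 2.14 + 87.30
= 381.38 mOsm/kg ≈ 381.4 mOsm/kg
Osmolar gap = measured − calculated = 386 − 381.4 = 4.6 mOsm/kg

4.6 mOsm/kg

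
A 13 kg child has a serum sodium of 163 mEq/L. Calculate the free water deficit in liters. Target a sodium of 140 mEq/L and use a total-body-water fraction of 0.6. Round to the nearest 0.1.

1.3 L

TBW = 0.6 · 13 = 7.8 L
Free water deficit = TBW · (Na/140 − 1)
= 7.8 · (163/140 − 1)
= 7.8 · 0.1643
= 1.28 L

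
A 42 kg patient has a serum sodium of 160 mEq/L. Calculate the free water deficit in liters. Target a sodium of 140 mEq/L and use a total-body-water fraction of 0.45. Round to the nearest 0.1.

2.7 L

TBW = 0.45 · 42 = 18.9 L
Free water deficit = TBW · (Na/140 − 1)
= 18.9 · (160/140 − 1)
= 18.9 · 0.1429
= 2.7 L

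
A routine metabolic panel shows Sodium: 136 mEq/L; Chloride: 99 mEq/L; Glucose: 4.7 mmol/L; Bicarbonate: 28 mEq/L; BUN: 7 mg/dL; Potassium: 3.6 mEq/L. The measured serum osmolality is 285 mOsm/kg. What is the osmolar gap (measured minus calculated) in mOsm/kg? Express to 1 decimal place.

Calculated osmolality = 2·Na + glucose + BUN/2.8
= 2·136 + 4.7 + 7/2.8
= 272 + 4.70 + 2.50
= 279.2 mOsm/kg ≈ 279.2 mOsm/kg
Osmolar gap = measured − calculated = 285 − 279.2 = 5.8 mOsm/kg

5.8 mOsm/kg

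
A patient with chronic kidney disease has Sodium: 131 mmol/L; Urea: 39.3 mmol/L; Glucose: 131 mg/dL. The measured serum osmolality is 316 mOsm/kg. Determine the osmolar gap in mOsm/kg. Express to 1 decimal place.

Calculated osmolality = 2·Na + glucose/18 + urea
= 2·131 + 131/18 + 39.3
= 262 + 7.28 + 39.30
= 308.58 mOsm/kg ≈ 308.6 mOsm/kg
Osmolar gap = measured − calculated = 316 − 308.6 = 7.4 mOsm/kg

7.4 mOsm/kg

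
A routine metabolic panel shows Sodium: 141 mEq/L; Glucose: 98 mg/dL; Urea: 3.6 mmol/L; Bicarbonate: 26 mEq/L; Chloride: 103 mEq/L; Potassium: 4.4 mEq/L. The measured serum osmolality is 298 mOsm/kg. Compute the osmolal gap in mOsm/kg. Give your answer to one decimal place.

7.0 mOsm/kg

Calculated osmolality = 2·Na + glucose/18 + urea
= 2·141 + 98/18 + 3.6
= 282 + 5.44 + 3.60
= 291.04 mOsm/kg ≈ 291.0 mOsm/kg
Osmolar gap = measured − calculated = 298 − 291.0 = 7.0 mOsm/kg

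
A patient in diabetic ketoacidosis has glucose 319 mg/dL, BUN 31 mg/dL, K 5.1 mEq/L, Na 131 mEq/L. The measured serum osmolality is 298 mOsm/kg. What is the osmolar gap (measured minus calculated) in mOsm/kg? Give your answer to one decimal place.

Calculated osmolality = 2·Na + glucose/18 + BUN/2.8
= 2·131 + 319/18 + 31/2.8
= 262 + 17.72 + 11.07
= 290.79 mOsm/kg ≈ 290.8 mOsm/kg
Osmolar gap = measured − calculated = 298 − 290.8 = 7.2 mOsm/kg

7.2 mOsm/kg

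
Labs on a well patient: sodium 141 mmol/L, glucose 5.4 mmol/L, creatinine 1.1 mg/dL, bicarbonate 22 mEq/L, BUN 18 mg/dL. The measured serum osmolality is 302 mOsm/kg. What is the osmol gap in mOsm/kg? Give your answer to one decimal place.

8.2 mOsm/kg

Calculated osmolality = 2·Na + glucose + BUN/2.8
= 2·141 + 5.4 + 18/2.8
= 282 + 5.40 + 6.43
= 293.83 mOsm/kg ≈ 293.8 mOsm/kg
Osmolar gap = measured − calculated = 302 − 293.8 = 8.2 mOsm/kg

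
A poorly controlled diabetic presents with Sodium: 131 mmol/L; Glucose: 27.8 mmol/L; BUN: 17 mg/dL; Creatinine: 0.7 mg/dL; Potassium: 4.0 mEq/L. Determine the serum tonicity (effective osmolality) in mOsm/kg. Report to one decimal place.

289.8 mOsm/kg

Effective osmolality excludes urea (freely permeant across cell membranes):
2·Na + glucose
= 2·131 + 27.8
= 262 + 27.8
= 289.8 mOsm/kg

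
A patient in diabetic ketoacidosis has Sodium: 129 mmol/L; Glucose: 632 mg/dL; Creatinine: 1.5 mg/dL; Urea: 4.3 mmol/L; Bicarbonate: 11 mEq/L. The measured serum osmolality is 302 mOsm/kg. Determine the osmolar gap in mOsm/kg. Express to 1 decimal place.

4.6 mOsm/kg

Calculated osmolality = 2·Na + glucose/18 + urea
= 2·129 + 632/18 + 4.3
= 258 + 35.11 + 4.30
= 297.41 mOsm/kg ≈ 297.4 mOsm/kg
Osmolar gap = measured − calculated = 302 − 297.4 = 4.6 mOsm/kg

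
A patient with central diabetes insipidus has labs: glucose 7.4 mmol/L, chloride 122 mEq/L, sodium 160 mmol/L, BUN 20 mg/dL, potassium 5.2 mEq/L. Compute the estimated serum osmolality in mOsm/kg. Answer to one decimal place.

334.5 mOsm/kg

Calculated osmolality = 2·Na + glucose + BUN/2.8
= 2·160 + 7.4 + 20/2.8
= 320 + 7.40 + 7.14
= 334.54 mOsm/kg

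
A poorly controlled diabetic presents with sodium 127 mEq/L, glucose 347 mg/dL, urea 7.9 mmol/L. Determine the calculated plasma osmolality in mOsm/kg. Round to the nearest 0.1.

281.2 mOsm/kg

Calculated osmolality = 2·Na + glucose/18 + urea
= 2·127 + 347/18 + 7.9
= 254 + 19.28 + 7.90
= 281.18 mOsm/kg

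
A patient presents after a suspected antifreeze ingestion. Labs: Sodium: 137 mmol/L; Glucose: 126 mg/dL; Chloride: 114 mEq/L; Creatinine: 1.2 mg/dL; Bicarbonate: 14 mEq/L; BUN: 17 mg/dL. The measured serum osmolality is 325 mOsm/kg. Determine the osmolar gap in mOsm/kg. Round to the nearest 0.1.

37.9 mOsm/kg

Calculated osmolality = 2·Na + glucose/18 + BUN/2.8
= 2·137 + 126/18 + 17/2.8
= 274 + 7 + 6.07
= 287.07 mOsm/kg ≈ 287.1 mOsm/kg
Osmolar gap = measured − calculated = 325 − 287.1 = 37.9 mOsm/kg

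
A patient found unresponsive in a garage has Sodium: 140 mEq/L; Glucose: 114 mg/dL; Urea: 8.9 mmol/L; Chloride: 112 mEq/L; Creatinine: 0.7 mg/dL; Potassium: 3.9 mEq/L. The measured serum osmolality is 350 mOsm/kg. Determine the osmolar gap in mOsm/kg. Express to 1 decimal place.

54.8 mOsm/kg

Calculated osmolality = 2·Na + glucose/18 + urea
= 2·140 + 114/18 + 8.9
= 280 + 6.33 + 8.90
= 295.23 mOsm/kg ≈ 295.2 mOsm/kg
Osmolar gap = measured − calculated = 350 − 295.2 = 54.8 mOsm/kg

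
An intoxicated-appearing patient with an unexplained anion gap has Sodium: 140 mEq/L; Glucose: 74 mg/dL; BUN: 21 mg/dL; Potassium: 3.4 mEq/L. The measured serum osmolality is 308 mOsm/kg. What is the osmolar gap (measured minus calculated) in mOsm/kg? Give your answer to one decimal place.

16.4 mOsm/kg

Calculated osmolality = 2·Na + glucose/18 + BUN/2.8
= 2·140 + 74/18 + 21/2.8
= 280 + 4.11 + 7.50
= 291.61 mOsm/kg ≈ 291.6 mOsm/kg
Osmolar gap = measured − calculated = 308 − 291.6 = 16.4 mOsm/kg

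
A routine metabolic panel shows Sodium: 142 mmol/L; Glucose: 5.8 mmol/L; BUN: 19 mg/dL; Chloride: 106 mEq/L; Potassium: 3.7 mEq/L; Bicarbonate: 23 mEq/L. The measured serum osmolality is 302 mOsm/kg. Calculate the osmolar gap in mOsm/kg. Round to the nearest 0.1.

5.4 mOsm/kg

Calculated osmolality = 2·Na + glucose + BUN/2.8
= 2·142 + 5.8 + 19/2.8
= 284 + 5.80 + 6.79
= 296.59 mOsm/kg ≈ 296.6 mOsm/kg
Osmolar gap = measured − calculated = 302 − 296.6 = 5.4 mOsm/kg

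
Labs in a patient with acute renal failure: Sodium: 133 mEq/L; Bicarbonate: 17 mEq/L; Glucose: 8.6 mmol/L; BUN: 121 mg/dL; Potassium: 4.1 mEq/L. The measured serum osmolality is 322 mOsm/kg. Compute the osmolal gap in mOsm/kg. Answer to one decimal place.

4.2 mOsm/kg

Calculated osmolality = 2·Na + glucose + BUN/2.8
= 2·133 + 8.6 + 121/2.8
= 266 + 8.60 + 43.21
= 317.81 mOsm/kg ≈ 317.8 mOsm/kg
Osmolar gap = measured − calculated = 322 − 317.8 = 4.2 mOsm/kg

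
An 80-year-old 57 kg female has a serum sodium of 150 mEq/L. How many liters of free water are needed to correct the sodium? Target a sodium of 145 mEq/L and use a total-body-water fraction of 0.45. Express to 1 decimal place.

0.9 L

TBW = 0.45 · 57 = 25.65 L
Free water deficit = TBW · (Na/145 − 1)
= 25.65 · (150/145 − 1)
= 25.65 · 0.0345
= 0.88 L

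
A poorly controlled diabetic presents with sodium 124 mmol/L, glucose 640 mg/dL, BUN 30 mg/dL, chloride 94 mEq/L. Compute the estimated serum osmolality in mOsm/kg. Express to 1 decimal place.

294.3 mOsm/kg

Calculated osmolality = 2·Na + glucose/18 + BUN/2.8
= 2·124 + 640/18 + 30/2.8
= 248 + 35.56 + 10.71
= 294.27 mOsm/kg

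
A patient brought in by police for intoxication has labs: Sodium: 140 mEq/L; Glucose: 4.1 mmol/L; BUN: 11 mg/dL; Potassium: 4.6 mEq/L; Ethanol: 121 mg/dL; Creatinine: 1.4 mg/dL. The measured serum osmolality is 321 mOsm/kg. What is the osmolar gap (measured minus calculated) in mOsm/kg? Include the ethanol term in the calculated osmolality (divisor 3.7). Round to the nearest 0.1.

Calculated osmolality = 2·Na + glucose + BUN/2.8 + ethanol/3.7
= 2·140 + 4.1 + 11/2.8 + 121/3.7
= 280 + 4.10 + 3.93 + 32.70
= 320.73 mOsm/kg ≈ 320.7 mOsm/kg
Osmolar gap = measured − calculated = 321 − 320.7 = 0.3 mOsm/kg

0.3 mOsm/kg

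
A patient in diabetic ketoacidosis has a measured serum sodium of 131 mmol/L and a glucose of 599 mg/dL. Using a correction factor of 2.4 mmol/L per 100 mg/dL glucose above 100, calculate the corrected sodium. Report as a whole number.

Corrected Na = measured Na + 2.4 · (glucose − 100)/100
= 131 + 2.4 · (599 − 100)/100
= 131 + 12
= 143 mmol/L

143 mmol/L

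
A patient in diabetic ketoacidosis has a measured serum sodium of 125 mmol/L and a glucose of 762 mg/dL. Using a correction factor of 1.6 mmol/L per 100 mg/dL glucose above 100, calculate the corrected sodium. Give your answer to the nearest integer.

136 mmol/L

Corrected Na = measured Na + 1.6 · (glucose − 100)/100
= 125 + 1.6 · (762 − 100)/100
= 125 + 10.6
= 135.6 mmol/L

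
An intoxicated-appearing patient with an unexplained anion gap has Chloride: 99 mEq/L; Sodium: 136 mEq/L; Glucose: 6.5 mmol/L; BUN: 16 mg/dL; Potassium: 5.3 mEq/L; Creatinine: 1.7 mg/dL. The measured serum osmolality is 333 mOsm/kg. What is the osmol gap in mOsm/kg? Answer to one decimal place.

48.8 mOsm/kg

Calculated osmolality = 2·Na + glucose + BUN/2.8
= 2·136 + 6.5 + 16/2.8
= 272 + 6.50 + 5.71
= 284.21 mOsm/kg ≈ 284.2 mOsm/kg
Osmolar gap = measured − calculated = 333 − 284.2 = 48.8 mOsm/kg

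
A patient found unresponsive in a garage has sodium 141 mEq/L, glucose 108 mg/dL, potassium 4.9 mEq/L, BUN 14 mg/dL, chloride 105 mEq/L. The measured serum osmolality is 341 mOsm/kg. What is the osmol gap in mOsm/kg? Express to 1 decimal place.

Calculated osmolality = 2·Na + glucose/18 + BUN/2.8
= 2·141 + 108/18 + 14/2.8
= 282 + 6 + 5
= 293 mOsm/kg ≈ 293.0 mOsm/kg
Osmolar gap = measured − calculated = 341 − 293.0 = 48.0 mOsm/kg

48.0 mOsm/kg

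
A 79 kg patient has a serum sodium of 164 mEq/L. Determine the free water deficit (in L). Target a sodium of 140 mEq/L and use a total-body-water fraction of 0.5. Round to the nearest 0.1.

TBW = 0.5 · 79 = 39.5 L
Free water deficit = TBW · (Na/140 − 1)
= 39.5 · (164/140 − 1)
= 39.5 · 0.1714
= 6.77 L

6.8 L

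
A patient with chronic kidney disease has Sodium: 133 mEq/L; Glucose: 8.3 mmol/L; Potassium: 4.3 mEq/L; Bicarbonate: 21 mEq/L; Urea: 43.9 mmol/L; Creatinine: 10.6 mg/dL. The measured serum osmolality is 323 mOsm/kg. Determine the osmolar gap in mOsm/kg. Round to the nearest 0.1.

4.8 mOsm/kg

Calculated osmolality = 2·Na + glucose + urea
= 2·133 + 8.3 + 43.9
= 266 + 8.30 + 43.90
= 318.2 mOsm/kg ≈ 318.2 mOsm/kg
Osmolar gap = measured − calculated = 323 − 318.2 = 4.8 mOsm/kg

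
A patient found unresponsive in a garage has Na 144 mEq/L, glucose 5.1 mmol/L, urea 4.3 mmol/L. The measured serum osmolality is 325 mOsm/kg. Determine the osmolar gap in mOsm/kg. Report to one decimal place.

Calculated osmolality = 2·Na + glucose + urea
= 2·144 + 5.1 + 4.3
= 288 + 5.10 + 4.30
= 297.4 mOsm/kg ≈ 297.4 mOsm/kg
Osmolar gap = measured − calculated = 325 − 297.4 = 27.6 mOsm/kg

27.6 mOsm/kg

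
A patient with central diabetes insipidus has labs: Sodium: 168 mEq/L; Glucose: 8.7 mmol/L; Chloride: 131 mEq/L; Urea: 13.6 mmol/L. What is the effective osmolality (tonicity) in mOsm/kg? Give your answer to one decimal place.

344.7 mOsm/kg

Effective osmolality excludes urea (freely permeant across cell membranes):
2·Na + glucose
= 2·168 + 8.7
= 336 + 8.7
= 344.7 mOsm/kg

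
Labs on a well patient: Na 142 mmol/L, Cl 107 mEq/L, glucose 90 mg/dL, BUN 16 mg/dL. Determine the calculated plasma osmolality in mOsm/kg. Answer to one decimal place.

Calculated osmolality = 2·Na + glucose/18 + BUN/2.8
= 2·142 + 90/18 + 16/2.8
= 284 + 5 + 5.71
= 294.71 mOsm/kg

294.7 mOsm/kg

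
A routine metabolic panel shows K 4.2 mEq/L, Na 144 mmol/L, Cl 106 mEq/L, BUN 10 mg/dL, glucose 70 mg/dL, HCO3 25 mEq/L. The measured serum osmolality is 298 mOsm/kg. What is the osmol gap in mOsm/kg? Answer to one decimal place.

2.5 mOsm/kg

Calculated osmolality = 2·Na + glucose/18 + BUN/2.8
= 2·144 + 70/18 + 10/2.8
= 288 + 3.89 + 3.57
= 295.46 mOsm/kg ≈ 295.5 mOsm/kg
Osmolar gap = measured − calculated = 298 − 295.5 = 2.5 mOsm/kg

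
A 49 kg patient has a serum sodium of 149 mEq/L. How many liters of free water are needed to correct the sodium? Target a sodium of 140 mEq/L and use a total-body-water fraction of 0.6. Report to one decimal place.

TBW = 0.6 · 49 = 29.4 L
Free water deficit = TBW · (Na/140 − 1)
= 29.4 · (149/140 − 1)
= 29.4 · 0.0643
= 1.89 L

1.9 L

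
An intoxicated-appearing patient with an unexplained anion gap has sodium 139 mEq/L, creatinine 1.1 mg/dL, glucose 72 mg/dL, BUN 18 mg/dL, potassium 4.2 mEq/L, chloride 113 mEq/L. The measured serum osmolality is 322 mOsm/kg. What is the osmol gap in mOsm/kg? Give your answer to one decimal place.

Calculated osmolality = 2·Na + glucose/18 + BUN/2.8
= 2·139 + 72/18 + 18/2.8
= 278 + 4 + 6.43
= 288.43 mOsm/kg ≈ 288.4 mOsm/kg
Osmolar gap = measured − calculated = 322 − 288.4 = 33.6 mOsm/kg

33.6 mOsm/kg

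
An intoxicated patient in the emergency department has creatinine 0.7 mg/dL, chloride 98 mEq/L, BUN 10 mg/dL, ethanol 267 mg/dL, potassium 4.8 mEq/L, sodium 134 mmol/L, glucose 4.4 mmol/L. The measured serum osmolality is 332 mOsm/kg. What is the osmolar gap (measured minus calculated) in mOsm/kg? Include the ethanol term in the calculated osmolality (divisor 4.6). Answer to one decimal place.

-2.0 mOsm/kg

Calculated osmolality = 2·Na + glucose + BUN/2.8 + ethanol/4.6
= 2·134 + 4.4 + 10/2.8 + 267/4.6
= 268 + 4.40 + 3.57 + 58.04
= 334.01 mOsm/kg ≈ 334.0 mOsm/kg
Osmolar gap = measured − calculated = 332 − 334.0 = -2.0 mOsm/kg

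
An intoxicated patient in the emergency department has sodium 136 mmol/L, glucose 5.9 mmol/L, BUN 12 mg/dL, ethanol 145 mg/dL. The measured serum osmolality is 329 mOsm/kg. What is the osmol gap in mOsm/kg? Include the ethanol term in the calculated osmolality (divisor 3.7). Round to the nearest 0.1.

7.6 mOsm/kg

Calculated osmolality = 2·Na + glucose + BUN/2.8 + ethanol/3.7
= 2·136 + 5.9 + 12/2.8 + 145/3.7
= 272 + 5.90 + 4.29 + 39.19
= 321.38 mOsm/kg ≈ 321.4 mOsm/kg
Osmolar gap = measured − calculated = 329 − 321.4 = 7.6 mOsm/kg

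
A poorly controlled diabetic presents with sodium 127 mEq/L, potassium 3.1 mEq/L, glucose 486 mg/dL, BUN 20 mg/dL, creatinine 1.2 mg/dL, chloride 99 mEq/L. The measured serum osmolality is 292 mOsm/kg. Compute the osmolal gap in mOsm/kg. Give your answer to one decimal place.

Calculated osmolality = 2·Na + glucose/18 + BUN/2.8
= 2·127 + 486/18 + 20/2.8
= 254 + 27 + 7.14
= 288.14 mOsm/kg ≈ 288.1 mOsm/kg
Osmolar gap = measured − calculated = 292 − 288.1 = 3.9 mOsm/kg

3.9 mOsm/kg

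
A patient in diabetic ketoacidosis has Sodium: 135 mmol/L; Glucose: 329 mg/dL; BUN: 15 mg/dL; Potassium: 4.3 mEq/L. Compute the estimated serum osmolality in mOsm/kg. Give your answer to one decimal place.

293.6 mOsm/kg

Calculated osmolality = 2·Na + glucose/18 + BUN/2.8
= 2·135 + 329/18 + 15/2.8
= 270 + 18.28 + 5.36
= 293.64 mOsm/kg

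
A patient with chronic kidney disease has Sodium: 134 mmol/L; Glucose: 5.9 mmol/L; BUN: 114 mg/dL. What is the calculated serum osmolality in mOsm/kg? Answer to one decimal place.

Calculated osmolality = 2·Na + glucose + BUN/2.8
= 2·134 + 5.9 + 114/2.8
= 268 + 5.90 + 40.71
= 314.61 mOsm/kg

314.6 mOsm/kg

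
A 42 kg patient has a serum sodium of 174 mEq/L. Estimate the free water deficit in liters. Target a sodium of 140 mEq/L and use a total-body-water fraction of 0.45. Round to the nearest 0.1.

TBW = 0.45 · 42 = 18.9 L
Free water deficit = TBW · (Na/140 − 1)
= 18.9 · (174/140 − 1)
= 18.9 · 0.2429
= 4.59 L

4.6 L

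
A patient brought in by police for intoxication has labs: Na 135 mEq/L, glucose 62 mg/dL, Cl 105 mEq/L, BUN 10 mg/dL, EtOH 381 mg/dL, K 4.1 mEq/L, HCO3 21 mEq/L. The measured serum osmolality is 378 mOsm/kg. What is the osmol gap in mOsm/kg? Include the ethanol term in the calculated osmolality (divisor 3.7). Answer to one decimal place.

Calculated osmolality = 2·Na + glucose/18 + BUN/2.8 + ethanol/3.7
= 2·135 + 62/18 + 10/2.8 + 381/3.7
= 270 + 3.44 + 3.57 + 102.97
= 379.98 mOsm/kg ≈ 380.0 mOsm/kg
Osmolar gap = measured − calculated = 378 − 380.0 = -2.0 mOsm/kg

-2.0 mOsm/kg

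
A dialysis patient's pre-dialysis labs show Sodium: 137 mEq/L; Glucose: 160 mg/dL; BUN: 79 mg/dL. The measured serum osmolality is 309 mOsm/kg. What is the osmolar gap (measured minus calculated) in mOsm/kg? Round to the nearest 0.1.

Calculated osmolality = 2·Na + glucose/18 + BUN/2.8
= 2·137 + 160/18 + 79/2.8
= 274 + 8.89 + 28.21
= 311.1 mOsm/kg ≈ 311.1 mOsm/kg
Osmolar gap = measured − calculated = 309 − 311.1 = -2.1 mOsm/kg

-2.1 mOsm/kg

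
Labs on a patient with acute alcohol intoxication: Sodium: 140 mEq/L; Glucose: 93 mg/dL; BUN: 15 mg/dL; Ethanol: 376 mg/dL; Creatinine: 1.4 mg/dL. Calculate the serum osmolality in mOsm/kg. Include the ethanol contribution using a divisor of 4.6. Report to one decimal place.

Calculated osmolality = 2·Na + glucose/18 + BUN/2.8 + ethanol/4.6
= 2·140 + 93/18 + 15/2.8 + 376/4.6
= 280 + 5.17 + 5.36 + 81.74
= 372.27 mOsm/kg

372.3 mOsm/kg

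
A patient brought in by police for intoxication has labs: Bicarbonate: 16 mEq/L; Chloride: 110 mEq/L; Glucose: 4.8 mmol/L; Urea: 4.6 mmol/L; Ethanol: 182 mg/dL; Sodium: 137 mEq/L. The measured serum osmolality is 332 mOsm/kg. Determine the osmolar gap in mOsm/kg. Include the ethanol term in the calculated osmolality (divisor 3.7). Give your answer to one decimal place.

Calculated osmolality = 2·Na + glucose + urea + ethanol/3.7
= 2·137 + 4.8 + 4.6 + 182/3.7
= 274 + 4.80 + 4.60 + 49.19
= 332.59 mOsm/kg ≈ 332.6 mOsm/kg
Osmolar gap = measured − calculated = 332 − 332.6 = -0.6 mOsm/kg

-0.6 mOsm/kg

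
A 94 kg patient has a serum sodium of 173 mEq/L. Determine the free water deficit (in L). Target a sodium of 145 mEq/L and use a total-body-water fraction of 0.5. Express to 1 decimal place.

9.1 L

TBW = 0.5 · 94 = 47 L
Free water deficit = TBW · (Na/145 − 1)
= 47 · (173/145 − 1)
= 47 · 0.1931
= 9.08 L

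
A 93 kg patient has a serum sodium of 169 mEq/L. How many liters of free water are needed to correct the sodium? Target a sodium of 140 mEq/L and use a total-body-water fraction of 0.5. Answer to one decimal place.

TBW = 0.5 · 93 = 46.5 L
Free water deficit = TBW · (Na/140 − 1)
= 46.5 · (169/140 − 1)
= 46.5 · 0.2071
= 9.63 L

9.6 L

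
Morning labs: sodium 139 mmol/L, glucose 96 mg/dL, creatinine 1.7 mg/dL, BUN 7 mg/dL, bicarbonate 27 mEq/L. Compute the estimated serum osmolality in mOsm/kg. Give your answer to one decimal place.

Calculated osmolality = 2·Na + glucose/18 + BUN/2.8
= 2·139 + 96/18 + 7/2.8
= 278 + 5.33 + 2.50
= 285.83 mOsm/kg

285.8 mOsm/kg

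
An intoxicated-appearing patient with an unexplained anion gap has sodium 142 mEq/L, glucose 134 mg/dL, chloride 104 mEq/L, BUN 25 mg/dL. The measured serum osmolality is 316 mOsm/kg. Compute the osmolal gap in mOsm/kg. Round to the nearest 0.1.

Calculated osmolality = 2·Na + glucose/18 + BUN/2.8
= 2·142 + 134/18 + 25/2.8
= 284 + 7.44 + 8.93
= 300.37 mOsm/kg ≈ 300.4 mOsm/kg
Osmolar gap = measured − calculated = 316 − 300.4 = 15.6 mOsm/kg

15.6 mOsm/kg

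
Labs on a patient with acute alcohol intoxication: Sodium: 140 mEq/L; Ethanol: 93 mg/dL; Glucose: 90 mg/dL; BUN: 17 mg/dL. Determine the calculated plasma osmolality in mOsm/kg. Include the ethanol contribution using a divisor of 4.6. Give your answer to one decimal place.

Calculated osmolality = 2·Na + glucose/18 + BUN/2.8 + ethanol/4.6
= 2·140 + 90/18 + 17/2.8 + 93/4.6
= 280 + 5 + 6.07 + 20.22
= 311.29 mOsm/kg

311.3 mOsm/kg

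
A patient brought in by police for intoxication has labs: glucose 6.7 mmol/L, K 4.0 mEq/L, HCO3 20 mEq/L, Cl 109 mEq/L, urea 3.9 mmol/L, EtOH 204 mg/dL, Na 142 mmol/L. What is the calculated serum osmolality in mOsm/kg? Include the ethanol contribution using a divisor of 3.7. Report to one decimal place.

Calculated osmolality = 2·Na + glucose + urea + ethanol/3.7
= 2·142 + 6.7 + 3.9 + 204/3.7
= 284 + 6.70 + 3.90 + 55.14
= 349.74 mOsm/kg

349.7 mOsm/kg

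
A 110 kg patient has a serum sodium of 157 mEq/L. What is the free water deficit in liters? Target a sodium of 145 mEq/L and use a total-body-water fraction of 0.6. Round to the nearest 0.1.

5.5 L

TBW = 0.6 · 110 = 66 L
Free water deficit = TBW · (Na/145 − 1)
= 66 · (157/145 − 1)
= 66 · 0.0828
= 5.46 L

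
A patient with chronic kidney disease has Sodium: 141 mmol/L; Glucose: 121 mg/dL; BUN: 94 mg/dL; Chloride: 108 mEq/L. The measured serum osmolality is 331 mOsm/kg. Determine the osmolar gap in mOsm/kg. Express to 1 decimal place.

8.7 mOsm/kg

Calculated osmolality = 2·Na + glucose/18 + BUN/2.8
= 2·141 + 121/18 + 94/2.8
= 282 + 6.72 + 33.57
= 322.29 mOsm/kg ≈ 322.3 mOsm/kg
Osmolar gap = measured − calculated = 331 − 322.3 = 8.7 mOsm/kg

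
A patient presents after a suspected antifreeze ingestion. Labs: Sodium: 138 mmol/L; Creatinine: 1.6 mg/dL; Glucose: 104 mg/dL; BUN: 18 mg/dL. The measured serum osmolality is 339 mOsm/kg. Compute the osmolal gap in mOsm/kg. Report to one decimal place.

Calculated osmolality = 2·Na + glucose/18 + BUN/2.8
= 2·138 + 104/18 + 18/2.8
= 276 + 5.78 + 6.43
= 288.21 mOsm/kg ≈ 288.2 mOsm/kg
Osmolar gap = measured − calculated = 339 − 288.2 = 50.8 mOsm/kg

50.8 mOsm/kg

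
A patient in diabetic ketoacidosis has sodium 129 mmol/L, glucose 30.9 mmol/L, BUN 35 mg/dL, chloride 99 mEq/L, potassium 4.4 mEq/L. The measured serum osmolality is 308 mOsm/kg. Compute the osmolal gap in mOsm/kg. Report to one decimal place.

6.6 mOsm/kg

Calculated osmolality = 2·Na + glucose + BUN/2.8
= 2·129 + 30.9 + 35/2.8
= 258 + 30.90 + 12.50
= 301.4 mOsm/kg ≈ 301.4 mOsm/kg
Osmolar gap = measured − calculated = 308 − 301.4 = 6.6 mOsm/kg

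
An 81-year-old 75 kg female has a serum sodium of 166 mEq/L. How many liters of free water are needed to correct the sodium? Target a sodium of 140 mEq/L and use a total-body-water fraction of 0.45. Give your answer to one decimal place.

TBW = 0.45 · 75 = 33.75 L
Free water deficit = TBW · (Na/140 − 1)
= 33.75 · (166/140 − 1)
= 33.75 · 0.1857
= 6.27 L

6.3 L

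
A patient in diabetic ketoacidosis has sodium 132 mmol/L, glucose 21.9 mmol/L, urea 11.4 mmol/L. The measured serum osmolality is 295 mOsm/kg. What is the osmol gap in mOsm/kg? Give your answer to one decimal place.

Calculated osmolality = 2·Na + glucose + urea
= 2·132 + 21.9 + 11.4
= 264 + 21.90 + 11.40
= 297.3 mOsm/kg ≈ 297.3 mOsm/kg
Osmolar gap = measured − calculated = 295 − 297.3 = -2.3 mOsm/kg

-2.3 mOsm/kg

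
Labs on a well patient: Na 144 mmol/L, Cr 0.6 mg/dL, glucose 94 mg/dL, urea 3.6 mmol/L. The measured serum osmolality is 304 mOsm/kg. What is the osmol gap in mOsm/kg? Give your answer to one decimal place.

7.2 mOsm/kg

Calculated osmolality = 2·Na + glucose/18 + urea
= 2·144 + 94/18 + 3.6
= 288 + 5.22 + 3.60
= 296.82 mOsm/kg ≈ 296.8 mOsm/kg
Osmolar gap = measured − calculated = 304 − 296.8 = 7.2 mOsm/kg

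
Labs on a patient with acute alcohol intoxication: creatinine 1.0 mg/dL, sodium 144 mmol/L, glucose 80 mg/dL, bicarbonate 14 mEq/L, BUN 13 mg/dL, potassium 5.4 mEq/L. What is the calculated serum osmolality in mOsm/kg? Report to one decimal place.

Calculated osmolality = 2·Na + glucose/18 + BUN/2.8
= 2·144 + 80/18 + 13/2.8
= 288 + 4.44 + 4.64
= 297.08 mOsm/kg

297.1 mOsm/kg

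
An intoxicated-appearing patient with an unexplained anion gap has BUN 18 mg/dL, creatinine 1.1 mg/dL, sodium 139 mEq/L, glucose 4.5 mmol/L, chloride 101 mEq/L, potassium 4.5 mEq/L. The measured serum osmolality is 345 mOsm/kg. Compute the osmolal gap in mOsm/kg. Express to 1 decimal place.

56.1 mOsm/kg

Calculated osmolality = 2·Na + glucose + BUN/2.8
= 2·139 + 4.5 + 18/2.8
= 278 + 4.50 + 6.43
= 288.93 mOsm/kg ≈ 288.9 mOsm/kg
Osmolar gap = measured − calculated = 345 − 288.9 = 56.1 mOsm/kg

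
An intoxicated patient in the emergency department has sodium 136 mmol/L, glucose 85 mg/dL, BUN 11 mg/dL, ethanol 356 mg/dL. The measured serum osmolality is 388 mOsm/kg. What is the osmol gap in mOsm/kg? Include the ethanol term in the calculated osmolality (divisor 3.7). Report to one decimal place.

Calculated osmolality = 2·Na + glucose/18 + BUN/2.8 + ethanol/3.7
= 2·136 + 85/18 + 11/2.8 + 356/3.7
= 272 + 4.72 + 3.93 + 96.22
= 376.87 mOsm/kg ≈ 376.9 mOsm/kg
Osmolar gap = measured − calculated = 388 − 376.9 = 11.1 mOsm/kg

11.1 mOsm/kg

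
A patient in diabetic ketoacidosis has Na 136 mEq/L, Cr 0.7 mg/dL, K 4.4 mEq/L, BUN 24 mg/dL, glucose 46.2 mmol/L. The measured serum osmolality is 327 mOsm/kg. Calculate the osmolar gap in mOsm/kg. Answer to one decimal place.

Calculated osmolality = 2·Na + glucose + BUN/2.8
= 2·136 + 46.2 + 24/2.8
= 272 + 46.20 + 8.57
= 326.77 mOsm/kg ≈ 326.8 mOsm/kg
Osmolar gap = measured − calculated = 327 − 326.8 = 0.2 mOsm/kg

0.2 mOsm/kg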